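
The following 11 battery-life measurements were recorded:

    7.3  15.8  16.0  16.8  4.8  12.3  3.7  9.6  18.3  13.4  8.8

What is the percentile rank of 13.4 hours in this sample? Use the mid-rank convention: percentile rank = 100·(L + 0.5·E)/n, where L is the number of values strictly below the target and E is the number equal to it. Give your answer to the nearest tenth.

59.1

Sorted: 3.7, 4.8, 7.3, 8.8, 9.6, 12.3, 13.4, 15.8, 16.0, 16.8, 18.3.
Count below 13.4: L = 6; count equal: E = 1; n = 11.
Percentile rank = 100·(6 + 0.5·1)/11 = 100·6.5/11 = 59.09.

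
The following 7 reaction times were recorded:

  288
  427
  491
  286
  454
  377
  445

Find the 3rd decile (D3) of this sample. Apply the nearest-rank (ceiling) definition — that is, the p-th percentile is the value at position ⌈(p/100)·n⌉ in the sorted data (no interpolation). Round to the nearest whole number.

377

Sorted: 286, 288, 377, 427, 445, 454, 491.
n = 7.
Position = ⌈30/100 · 7⌉ = ⌈2.1⌉ = 3.
The value at rank 3 is 377.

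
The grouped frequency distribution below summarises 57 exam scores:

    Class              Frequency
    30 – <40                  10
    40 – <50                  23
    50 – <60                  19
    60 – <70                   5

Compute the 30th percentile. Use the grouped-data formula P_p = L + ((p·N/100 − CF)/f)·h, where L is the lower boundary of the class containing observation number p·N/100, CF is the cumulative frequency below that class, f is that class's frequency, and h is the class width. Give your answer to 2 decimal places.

43.09

N = 57; target position k = 30/100 · 57 = 17.1.
Cumulative frequencies: 10, 33, 52, 57.
Observation 17.1 falls in the class 40 – <50.
L = 40, CF = 10, f = 23, h = 10.
P30 = 40 + ((17.1 − 10)/23)·10 = 40 + 3.08696 = 43.087.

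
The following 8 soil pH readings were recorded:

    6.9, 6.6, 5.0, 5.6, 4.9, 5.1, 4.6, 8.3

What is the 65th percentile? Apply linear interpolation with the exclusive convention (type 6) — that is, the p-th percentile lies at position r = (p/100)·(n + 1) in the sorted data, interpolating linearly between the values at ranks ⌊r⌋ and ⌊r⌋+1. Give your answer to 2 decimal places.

6.45

Sorted: 4.6, 4.9, 5.0, 5.1, 5.6, 6.6, 6.9, 8.3.
n = 8.
r = (65/100)·(8 + 1) = 5.85.
Rank 5 is 5.6 and rank 6 is 6.6.
Interpolate: 5.6 + 0.85·(6.6 − 5.6) = 5.6 + 0.85·1 = 6.45.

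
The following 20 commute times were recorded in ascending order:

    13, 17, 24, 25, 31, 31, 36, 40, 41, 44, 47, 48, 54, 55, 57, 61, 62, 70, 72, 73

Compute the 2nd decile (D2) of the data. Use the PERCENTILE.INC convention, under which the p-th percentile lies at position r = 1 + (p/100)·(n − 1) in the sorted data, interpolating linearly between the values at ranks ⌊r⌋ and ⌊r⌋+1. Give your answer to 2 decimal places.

n = 20.
r = 1 + (20/100)·(20 − 1) = 1 + 3.8 = 4.8.
Rank 4 is 25 and rank 5 is 31.
Interpolate: 25 + 0.8·(31 − 25) = 25 + 0.8·6 = 29.8.

29.80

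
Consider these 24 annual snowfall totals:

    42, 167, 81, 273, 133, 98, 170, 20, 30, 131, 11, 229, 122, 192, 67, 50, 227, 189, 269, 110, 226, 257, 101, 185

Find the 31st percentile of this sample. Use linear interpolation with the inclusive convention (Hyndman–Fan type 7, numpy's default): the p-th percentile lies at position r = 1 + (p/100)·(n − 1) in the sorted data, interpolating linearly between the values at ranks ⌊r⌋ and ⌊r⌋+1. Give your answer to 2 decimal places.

Sorted: 11, 20, 30, 42, 50, 67, 81, 98, 101, 110, 122, 131, 133, 167, 170, 185, 189, 192, 226, 227, 229, 257, 269, 273.
n = 24.
r = 1 + (31/100)·(24 − 1) = 1 + 7.13 = 8.13.
Rank 8 is 98 and rank 9 is 101.
Interpolate: 98 + 0.13·(101 − 98) = 98 + 0.13·3 = 98.39.

98.39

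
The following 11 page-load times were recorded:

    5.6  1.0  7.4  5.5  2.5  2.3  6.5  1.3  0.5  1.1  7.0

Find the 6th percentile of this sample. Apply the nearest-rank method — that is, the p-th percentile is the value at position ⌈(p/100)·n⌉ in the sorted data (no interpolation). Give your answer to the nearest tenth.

Sorted: 0.5, 1.0, 1.1, 1.3, 2.3, 2.5, 5.5, 5.6, 6.5, 7.0, 7.4.
n = 11.
Position = ⌈6/100 · 11⌉ = ⌈0.66⌉ = 1.
The value at rank 1 is 0.5.

0.5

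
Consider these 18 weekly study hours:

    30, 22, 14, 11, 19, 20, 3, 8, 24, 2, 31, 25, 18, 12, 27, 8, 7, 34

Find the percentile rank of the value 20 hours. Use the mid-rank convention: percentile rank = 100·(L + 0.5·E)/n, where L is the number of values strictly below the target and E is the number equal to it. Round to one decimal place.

Sorted: 2, 3, 7, 8, 8, 11, 12, 14, 18, 19, 20, 22, 24, 25, 27, 30, 31, 34.
Count below 20: L = 10; count equal: E = 1; n = 18.
Percentile rank = 100·(10 + 0.5·1)/18 = 100·10.5/18 = 58.33.

58.3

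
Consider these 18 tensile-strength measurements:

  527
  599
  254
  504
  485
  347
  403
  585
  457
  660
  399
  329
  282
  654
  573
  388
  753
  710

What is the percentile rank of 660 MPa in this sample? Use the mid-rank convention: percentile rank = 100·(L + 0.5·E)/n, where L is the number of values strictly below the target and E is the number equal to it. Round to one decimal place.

Sorted: 254, 282, 329, 347, 388, 399, 403, 457, 485, 504, 527, 573, 585, 599, 654, 660, 710, 753.
Count below 660: L = 15; count equal: E = 1; n = 18.
Percentile rank = 100·(15 + 0.5·1)/18 = 100·15.5/18 = 86.11.

86.1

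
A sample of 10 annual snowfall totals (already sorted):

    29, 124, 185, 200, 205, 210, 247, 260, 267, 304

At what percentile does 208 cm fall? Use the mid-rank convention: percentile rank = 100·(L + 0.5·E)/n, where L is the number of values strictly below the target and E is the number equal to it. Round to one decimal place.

50.0

Count below 208: L = 5; count equal: E = 0; n = 10.
Percentile rank = 100·(5 + 0.5·0)/10 = 100·5/10 = 50.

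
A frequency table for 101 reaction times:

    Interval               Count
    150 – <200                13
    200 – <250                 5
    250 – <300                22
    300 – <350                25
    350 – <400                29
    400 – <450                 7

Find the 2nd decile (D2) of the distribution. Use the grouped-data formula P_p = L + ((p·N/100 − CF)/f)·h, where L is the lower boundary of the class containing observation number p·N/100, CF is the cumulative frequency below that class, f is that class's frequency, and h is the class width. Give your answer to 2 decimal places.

N = 101; target position k = 20/100 · 101 = 20.2.
Cumulative frequencies: 13, 18, 40, 65, 94, 101.
Observation 20.2 falls in the class 250 – <300.
L = 250, CF = 18, f = 22, h = 50.
P20 = 250 + ((20.2 − 18)/22)·50 = 250 + 5 = 255.

255.00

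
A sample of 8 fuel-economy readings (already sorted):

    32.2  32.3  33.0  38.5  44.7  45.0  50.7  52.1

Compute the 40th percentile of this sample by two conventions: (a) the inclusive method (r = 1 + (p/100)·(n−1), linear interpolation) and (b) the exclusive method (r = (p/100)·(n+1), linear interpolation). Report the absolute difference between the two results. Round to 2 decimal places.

1.10

n = 8.
(a) r = 3.8; between ranks 3 (33.0) and 4 (38.5): 37.4.
(b) r = 3.6; between ranks 3 (33.0) and 4 (38.5): 36.3.
|37.4 − 36.3| = 1.1.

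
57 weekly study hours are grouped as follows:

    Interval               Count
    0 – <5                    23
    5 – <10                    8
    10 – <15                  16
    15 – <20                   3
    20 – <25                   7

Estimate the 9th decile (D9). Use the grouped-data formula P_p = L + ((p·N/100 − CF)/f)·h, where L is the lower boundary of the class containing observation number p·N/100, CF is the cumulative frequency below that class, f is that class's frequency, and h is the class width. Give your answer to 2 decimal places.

20.93

N = 57; target position k = 90/100 · 57 = 51.3.
Cumulative frequencies: 23, 31, 47, 50, 57.
Observation 51.3 falls in the class 20 – <25.
L = 20, CF = 50, f = 7, h = 5.
P90 = 20 + ((51.3 − 50)/7)·5 = 20 + 0.928571 = 20.9286.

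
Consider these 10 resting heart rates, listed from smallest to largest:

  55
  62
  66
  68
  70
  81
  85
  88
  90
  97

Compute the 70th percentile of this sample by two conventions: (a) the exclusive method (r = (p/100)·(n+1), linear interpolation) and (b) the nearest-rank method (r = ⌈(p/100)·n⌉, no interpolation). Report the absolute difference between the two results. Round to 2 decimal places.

n = 10.
(a) r = 7.7; between ranks 7 (85) and 8 (88): 87.1.
(b) the nearest-rank method: rank 7 → 85.
|87.1 − 85| = 2.1.

2.10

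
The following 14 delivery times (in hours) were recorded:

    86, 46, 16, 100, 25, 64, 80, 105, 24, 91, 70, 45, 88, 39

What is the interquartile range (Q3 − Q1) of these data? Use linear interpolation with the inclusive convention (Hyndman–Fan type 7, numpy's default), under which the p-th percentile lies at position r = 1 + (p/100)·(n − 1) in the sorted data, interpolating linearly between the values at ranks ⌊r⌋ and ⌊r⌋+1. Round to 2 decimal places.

47.00

Sorted: 16, 24, 25, 39, 45, 46, 64, 70, 80, 86, 88, 91, 100, 105.
n = 14.
P25: r = 4.25; ranks 4–5 are 39, 45; interpolating gives 40.5.
P75: r = 10.75; ranks 10–11 are 86, 88; interpolating gives 87.5.
Difference: 87.5 − 40.5 = 47.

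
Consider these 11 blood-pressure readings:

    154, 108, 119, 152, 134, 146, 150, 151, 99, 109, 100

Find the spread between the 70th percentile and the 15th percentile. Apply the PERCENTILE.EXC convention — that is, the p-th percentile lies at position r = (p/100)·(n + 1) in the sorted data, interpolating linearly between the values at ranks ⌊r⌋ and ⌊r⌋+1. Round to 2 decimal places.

Sorted: 99, 100, 108, 109, 119, 134, 146, 150, 151, 152, 154.
n = 11.
P15: r = 1.8; ranks 1–2 are 99, 100; interpolating gives 99.8.
P70: r = 8.4; ranks 8–9 are 150, 151; interpolating gives 150.4.
Difference: 150.4 − 99.8 = 50.6.

50.60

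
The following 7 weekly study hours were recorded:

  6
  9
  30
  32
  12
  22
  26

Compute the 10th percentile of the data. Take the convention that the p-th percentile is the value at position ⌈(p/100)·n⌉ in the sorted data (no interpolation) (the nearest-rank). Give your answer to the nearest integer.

6

Sorted: 6, 9, 12, 22, 26, 30, 32.
n = 7.
Position = ⌈10/100 · 7⌉ = ⌈0.7⌉ = 1.
The value at rank 1 is 6.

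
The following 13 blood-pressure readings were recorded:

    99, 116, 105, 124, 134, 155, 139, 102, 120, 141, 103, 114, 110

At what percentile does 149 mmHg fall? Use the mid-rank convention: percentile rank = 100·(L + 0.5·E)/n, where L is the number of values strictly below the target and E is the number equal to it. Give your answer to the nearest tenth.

Sorted: 99, 102, 103, 105, 110, 114, 116, 120, 124, 134, 139, 141, 155.
Count below 149: L = 12; count equal: E = 0; n = 13.
Percentile rank = 100·(12 + 0.5·0)/13 = 100·12/13 = 92.31.

92.3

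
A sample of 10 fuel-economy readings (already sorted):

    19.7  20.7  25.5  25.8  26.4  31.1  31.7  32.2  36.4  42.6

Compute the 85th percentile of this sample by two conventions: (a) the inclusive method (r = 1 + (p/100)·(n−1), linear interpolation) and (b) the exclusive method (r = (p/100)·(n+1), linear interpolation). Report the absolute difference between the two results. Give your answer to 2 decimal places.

3.64

n = 10.
(a) r = 8.65; between ranks 8 (32.2) and 9 (36.4): 34.93.
(b) r = 9.35; between ranks 9 (36.4) and 10 (42.6): 38.57.
|34.93 − 38.57| = 3.64.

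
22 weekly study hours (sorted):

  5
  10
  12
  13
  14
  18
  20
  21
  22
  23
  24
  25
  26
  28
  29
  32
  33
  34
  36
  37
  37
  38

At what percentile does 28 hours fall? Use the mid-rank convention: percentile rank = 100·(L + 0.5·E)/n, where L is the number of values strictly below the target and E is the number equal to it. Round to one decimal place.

61.4

Count below 28: L = 13; count equal: E = 1; n = 22.
Percentile rank = 100·(13 + 0.5·1)/22 = 100·13.5/22 = 61.36.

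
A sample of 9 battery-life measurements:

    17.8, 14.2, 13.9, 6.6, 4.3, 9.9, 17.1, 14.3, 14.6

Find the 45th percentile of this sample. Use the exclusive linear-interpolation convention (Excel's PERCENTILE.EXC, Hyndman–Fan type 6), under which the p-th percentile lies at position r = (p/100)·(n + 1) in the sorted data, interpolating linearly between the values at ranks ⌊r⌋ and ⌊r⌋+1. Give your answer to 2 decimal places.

14.05

Sorted: 4.3, 6.6, 9.9, 13.9, 14.2, 14.3, 14.6, 17.1, 17.8.
n = 9.
r = (45/100)·(9 + 1) = 4.5.
Rank 4 is 13.9 and rank 5 is 14.2.
Interpolate: 13.9 + 0.5·(14.2 − 13.9) = 13.9 + 0.5·0.3 = 14.05.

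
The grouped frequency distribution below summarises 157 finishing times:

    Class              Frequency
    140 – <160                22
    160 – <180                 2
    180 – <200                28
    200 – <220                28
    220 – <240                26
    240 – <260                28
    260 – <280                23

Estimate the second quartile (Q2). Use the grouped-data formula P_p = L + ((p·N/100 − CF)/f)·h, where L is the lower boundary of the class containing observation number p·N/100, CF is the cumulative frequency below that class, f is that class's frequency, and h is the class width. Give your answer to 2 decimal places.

N = 157; target position k = 50/100 · 157 = 78.5.
Cumulative frequencies: 22, 24, 52, 80, 106, 134, 157.
Observation 78.5 falls in the class 200 – <220.
L = 200, CF = 52, f = 28, h = 20.
P50 = 200 + ((78.5 − 52)/28)·20 = 200 + 18.9286 = 218.929.

218.93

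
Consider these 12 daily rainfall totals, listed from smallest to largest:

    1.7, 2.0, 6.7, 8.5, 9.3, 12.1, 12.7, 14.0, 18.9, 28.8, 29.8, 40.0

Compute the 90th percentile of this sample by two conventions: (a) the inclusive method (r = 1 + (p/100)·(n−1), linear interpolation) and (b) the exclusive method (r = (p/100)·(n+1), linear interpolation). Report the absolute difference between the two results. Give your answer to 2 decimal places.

n = 12.
(a) r = 10.9; between ranks 10 (28.8) and 11 (29.8): 29.7.
(b) r = 11.7; between ranks 11 (29.8) and 12 (40.0): 36.94.
|29.7 − 36.94| = 7.24.

7.24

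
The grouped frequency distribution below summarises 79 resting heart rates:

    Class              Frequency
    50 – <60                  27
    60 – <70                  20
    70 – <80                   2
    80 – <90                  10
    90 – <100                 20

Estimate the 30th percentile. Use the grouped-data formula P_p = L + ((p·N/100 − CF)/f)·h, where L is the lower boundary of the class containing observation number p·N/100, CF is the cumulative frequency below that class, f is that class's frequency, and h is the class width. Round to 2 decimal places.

58.78

N = 79; target position k = 30/100 · 79 = 23.7.
Cumulative frequencies: 27, 47, 49, 59, 79.
Observation 23.7 falls in the class 50 – <60.
L = 50, CF = 0, f = 27, h = 10.
P30 = 50 + ((23.7 − 0)/27)·10 = 50 + 8.77778 = 58.7778.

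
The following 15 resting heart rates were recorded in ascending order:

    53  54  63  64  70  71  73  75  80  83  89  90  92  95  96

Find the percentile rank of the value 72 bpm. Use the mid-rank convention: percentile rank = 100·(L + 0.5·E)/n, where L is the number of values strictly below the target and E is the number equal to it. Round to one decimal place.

40.0

Count below 72: L = 6; count equal: E = 0; n = 15.
Percentile rank = 100·(6 + 0.5·0)/15 = 100·6/15 = 40.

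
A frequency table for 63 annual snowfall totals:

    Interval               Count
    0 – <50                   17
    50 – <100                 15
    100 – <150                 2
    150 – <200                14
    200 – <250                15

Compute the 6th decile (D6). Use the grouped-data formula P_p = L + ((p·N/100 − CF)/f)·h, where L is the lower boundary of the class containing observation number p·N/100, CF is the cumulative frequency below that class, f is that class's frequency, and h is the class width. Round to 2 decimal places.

163.57

N = 63; target position k = 60/100 · 63 = 37.8.
Cumulative frequencies: 17, 32, 34, 48, 63.
Observation 37.8 falls in the class 150 – <200.
L = 150, CF = 34, f = 14, h = 50.
P60 = 150 + ((37.8 − 34)/14)·50 = 150 + 13.5714 = 163.571.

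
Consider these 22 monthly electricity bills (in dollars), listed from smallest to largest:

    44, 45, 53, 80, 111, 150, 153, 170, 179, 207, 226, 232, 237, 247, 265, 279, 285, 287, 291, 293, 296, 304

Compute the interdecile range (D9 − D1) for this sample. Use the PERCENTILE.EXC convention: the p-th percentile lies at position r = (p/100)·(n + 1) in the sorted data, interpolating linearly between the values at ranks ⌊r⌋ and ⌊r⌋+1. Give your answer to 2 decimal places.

n = 22.
P10: r = 2.3; ranks 2–3 are 45, 53; interpolating gives 47.4.
P90: r = 20.7; ranks 20–21 are 293, 296; interpolating gives 295.1.
Difference: 295.1 − 47.4 = 247.7.

247.70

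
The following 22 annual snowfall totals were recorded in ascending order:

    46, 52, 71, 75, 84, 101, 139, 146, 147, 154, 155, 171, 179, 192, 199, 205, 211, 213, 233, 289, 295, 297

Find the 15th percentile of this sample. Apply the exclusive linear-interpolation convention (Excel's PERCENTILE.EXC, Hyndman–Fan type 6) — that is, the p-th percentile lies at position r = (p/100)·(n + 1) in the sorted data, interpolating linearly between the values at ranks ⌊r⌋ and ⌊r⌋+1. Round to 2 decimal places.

72.80

n = 22.
r = (15/100)·(22 + 1) = 3.45.
Rank 3 is 71 and rank 4 is 75.
Interpolate: 71 + 0.45·(75 − 71) = 71 + 0.45·4 = 72.8.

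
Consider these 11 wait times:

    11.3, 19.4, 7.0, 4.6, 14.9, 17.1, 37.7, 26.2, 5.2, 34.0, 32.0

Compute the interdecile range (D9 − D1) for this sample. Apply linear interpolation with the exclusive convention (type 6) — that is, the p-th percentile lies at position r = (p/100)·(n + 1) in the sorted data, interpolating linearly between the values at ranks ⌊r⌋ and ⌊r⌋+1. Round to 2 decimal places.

32.24

Sorted: 4.6, 5.2, 7.0, 11.3, 14.9, 17.1, 19.4, 26.2, 32.0, 34.0, 37.7.
n = 11.
P10: r = 1.2; ranks 1–2 are 4.6, 5.2; interpolating gives 4.72.
P90: r = 10.8; ranks 10–11 are 34.0, 37.7; interpolating gives 36.96.
Difference: 36.96 − 4.72 = 32.24.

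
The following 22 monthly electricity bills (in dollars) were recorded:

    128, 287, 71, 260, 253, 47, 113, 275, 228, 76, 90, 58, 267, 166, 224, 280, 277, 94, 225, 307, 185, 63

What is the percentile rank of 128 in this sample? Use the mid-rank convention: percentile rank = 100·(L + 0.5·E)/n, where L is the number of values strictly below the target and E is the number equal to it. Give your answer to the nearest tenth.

Sorted: 47, 58, 63, 71, 76, 90, 94, 113, 128, 166, 185, 224, 225, 228, 253, 260, 267, 275, 277, 280, 287, 307.
Count below 128: L = 8; count equal: E = 1; n = 22.
Percentile rank = 100·(8 + 0.5·1)/22 = 100·8.5/22 = 38.64.

38.6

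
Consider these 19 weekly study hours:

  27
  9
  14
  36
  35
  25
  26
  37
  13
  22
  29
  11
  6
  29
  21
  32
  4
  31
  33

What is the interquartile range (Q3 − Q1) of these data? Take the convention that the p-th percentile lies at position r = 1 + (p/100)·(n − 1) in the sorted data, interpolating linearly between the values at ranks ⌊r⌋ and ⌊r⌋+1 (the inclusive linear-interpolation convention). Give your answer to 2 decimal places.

18.00

Sorted: 4, 6, 9, 11, 13, 14, 21, 22, 25, 26, 27, 29, 29, 31, 32, 33, 35, 36, 37.
n = 19.
P25: r = 5.5; ranks 5–6 are 13, 14; interpolating gives 13.5.
P75: r = 14.5; ranks 14–15 are 31, 32; interpolating gives 31.5.
Difference: 31.5 − 13.5 = 18.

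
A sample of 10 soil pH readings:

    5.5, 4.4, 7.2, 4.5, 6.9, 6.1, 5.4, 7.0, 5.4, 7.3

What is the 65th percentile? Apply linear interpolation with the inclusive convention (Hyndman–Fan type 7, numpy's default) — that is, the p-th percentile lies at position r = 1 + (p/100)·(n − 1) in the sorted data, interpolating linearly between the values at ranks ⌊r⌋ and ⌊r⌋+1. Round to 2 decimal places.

6.78

Sorted: 4.4, 4.5, 5.4, 5.4, 5.5, 6.1, 6.9, 7.0, 7.2, 7.3.
n = 10.
r = 1 + (65/100)·(10 − 1) = 1 + 5.85 = 6.85.
Rank 6 is 6.1 and rank 7 is 6.9.
Interpolate: 6.1 + 0.85·(6.9 − 6.1) = 6.1 + 0.85·0.8 = 6.78.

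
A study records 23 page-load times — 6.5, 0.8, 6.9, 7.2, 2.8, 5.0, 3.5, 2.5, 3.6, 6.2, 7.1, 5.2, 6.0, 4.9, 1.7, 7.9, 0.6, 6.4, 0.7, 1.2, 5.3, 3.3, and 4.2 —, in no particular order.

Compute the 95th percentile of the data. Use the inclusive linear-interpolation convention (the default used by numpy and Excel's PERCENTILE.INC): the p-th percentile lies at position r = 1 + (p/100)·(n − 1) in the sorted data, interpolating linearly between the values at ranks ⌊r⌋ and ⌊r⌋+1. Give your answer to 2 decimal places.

Sorted: 0.6, 0.7, 0.8, 1.2, 1.7, 2.5, 2.8, 3.3, 3.5, 3.6, 4.2, 4.9, 5.0, 5.2, 5.3, 6.0, 6.2, 6.4, 6.5, 6.9, 7.1, 7.2, 7.9.
n = 23.
r = 1 + (95/100)·(23 − 1) = 1 + 20.9 = 21.9.
Rank 21 is 7.1 and rank 22 is 7.2.
Interpolate: 7.1 + 0.9·(7.2 − 7.1) = 7.1 + 0.9·0.1 = 7.19.

7.19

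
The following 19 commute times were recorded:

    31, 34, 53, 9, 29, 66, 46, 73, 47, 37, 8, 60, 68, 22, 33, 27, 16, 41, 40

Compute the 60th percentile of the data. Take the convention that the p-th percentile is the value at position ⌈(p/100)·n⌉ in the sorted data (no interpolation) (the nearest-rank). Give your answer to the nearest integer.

41

Sorted: 8, 9, 16, 22, 27, 29, 31, 33, 34, 37, 40, 41, 46, 47, 53, 60, 66, 68, 73.
n = 19.
Position = ⌈60/100 · 19⌉ = ⌈11.4⌉ = 12.
The value at rank 12 is 41.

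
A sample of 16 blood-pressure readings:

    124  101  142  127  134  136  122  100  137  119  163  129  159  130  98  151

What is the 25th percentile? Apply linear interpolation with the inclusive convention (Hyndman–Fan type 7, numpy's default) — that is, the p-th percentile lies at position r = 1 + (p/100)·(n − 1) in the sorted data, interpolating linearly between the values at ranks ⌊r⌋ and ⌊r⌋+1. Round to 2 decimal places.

121.25

Sorted: 98, 100, 101, 119, 122, 124, 127, 129, 130, 134, 136, 137, 142, 151, 159, 163.
n = 16.
r = 1 + (25/100)·(16 − 1) = 1 + 3.75 = 4.75.
Rank 4 is 119 and rank 5 is 122.
Interpolate: 119 + 0.75·(122 − 119) = 119 + 0.75·3 = 121.25.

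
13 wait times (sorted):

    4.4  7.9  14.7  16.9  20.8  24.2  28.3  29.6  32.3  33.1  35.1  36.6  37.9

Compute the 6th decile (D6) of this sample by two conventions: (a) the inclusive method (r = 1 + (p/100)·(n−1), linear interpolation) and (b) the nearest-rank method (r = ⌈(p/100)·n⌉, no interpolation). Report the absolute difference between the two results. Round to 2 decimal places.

0.54

n = 13.
(a) r = 8.2; between ranks 8 (29.6) and 9 (32.3): 30.14.
(b) the nearest-rank method: rank 8 → 29.6.
|30.14 − 29.6| = 0.54.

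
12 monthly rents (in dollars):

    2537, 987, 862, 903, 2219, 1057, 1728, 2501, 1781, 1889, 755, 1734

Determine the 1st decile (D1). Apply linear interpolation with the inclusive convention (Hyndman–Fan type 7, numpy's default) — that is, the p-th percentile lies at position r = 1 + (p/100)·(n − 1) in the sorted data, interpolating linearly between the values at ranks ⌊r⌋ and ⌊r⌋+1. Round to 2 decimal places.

Sorted: 755, 862, 903, 987, 1057, 1728, 1734, 1781, 1889, 2219, 2501, 2537.
n = 12.
r = 1 + (10/100)·(12 − 1) = 1 + 1.1 = 2.1.
Rank 2 is 862 and rank 3 is 903.
Interpolate: 862 + 0.1·(903 − 862) = 862 + 0.1·41 = 866.1.

866.10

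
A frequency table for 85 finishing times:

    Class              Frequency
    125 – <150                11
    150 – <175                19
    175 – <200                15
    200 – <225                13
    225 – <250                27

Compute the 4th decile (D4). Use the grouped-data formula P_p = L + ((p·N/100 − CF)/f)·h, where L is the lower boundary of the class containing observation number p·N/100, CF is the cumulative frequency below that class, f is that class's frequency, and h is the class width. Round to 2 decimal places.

N = 85; target position k = 40/100 · 85 = 34.
Cumulative frequencies: 11, 30, 45, 58, 85.
Observation 34 falls in the class 175 – <200.
L = 175, CF = 30, f = 15, h = 25.
P40 = 175 + ((34 − 30)/15)·25 = 175 + 6.66667 = 181.667.

181.67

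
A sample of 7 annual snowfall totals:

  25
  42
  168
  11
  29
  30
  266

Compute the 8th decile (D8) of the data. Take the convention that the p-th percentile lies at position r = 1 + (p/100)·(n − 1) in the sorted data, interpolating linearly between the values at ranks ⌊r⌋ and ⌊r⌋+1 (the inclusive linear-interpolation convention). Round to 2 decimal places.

142.80

Sorted: 11, 25, 29, 30, 42, 168, 266.
n = 7.
r = 1 + (80/100)·(7 − 1) = 1 + 4.8 = 5.8.
Rank 5 is 42 and rank 6 is 168.
Interpolate: 42 + 0.8·(168 − 42) = 42 + 0.8·126 = 142.8.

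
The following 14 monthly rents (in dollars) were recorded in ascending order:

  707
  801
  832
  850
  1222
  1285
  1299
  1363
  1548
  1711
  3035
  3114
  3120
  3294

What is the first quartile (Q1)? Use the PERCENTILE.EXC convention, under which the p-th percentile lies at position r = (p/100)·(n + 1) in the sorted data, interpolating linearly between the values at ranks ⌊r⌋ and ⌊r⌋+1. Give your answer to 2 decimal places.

845.50

n = 14.
r = (25/100)·(14 + 1) = 3.75.
Rank 3 is 832 and rank 4 is 850.
Interpolate: 832 + 0.75·(850 − 832) = 832 + 0.75·18 = 845.5.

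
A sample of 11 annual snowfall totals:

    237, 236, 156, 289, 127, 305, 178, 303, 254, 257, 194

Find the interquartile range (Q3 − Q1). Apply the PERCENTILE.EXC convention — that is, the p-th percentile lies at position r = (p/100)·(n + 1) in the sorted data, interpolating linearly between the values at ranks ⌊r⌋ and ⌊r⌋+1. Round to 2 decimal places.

Sorted: 127, 156, 178, 194, 236, 237, 254, 257, 289, 303, 305.
n = 11.
P25: r = 3 (integer) → 178.
P75: r = 9 (integer) → 289.
Difference: 289 − 178 = 111.

111.00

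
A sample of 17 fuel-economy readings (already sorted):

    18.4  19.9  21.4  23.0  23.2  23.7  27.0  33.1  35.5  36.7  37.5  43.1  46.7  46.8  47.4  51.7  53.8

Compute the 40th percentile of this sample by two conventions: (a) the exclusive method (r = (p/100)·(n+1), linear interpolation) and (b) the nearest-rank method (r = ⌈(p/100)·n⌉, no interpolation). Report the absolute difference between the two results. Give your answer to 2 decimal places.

n = 17.
(a) r = 7.2; between ranks 7 (27.0) and 8 (33.1): 28.22.
(b) the nearest-rank method: rank 7 → 27.
|28.22 − 27| = 1.22.

1.22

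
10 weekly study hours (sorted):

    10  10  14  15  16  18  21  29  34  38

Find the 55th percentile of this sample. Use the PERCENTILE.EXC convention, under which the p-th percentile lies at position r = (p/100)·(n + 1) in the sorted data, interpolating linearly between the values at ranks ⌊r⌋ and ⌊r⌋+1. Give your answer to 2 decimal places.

18.15

n = 10.
r = (55/100)·(10 + 1) = 6.05.
Rank 6 is 18 and rank 7 is 21.
Interpolate: 18 + 0.05·(21 − 18) = 18 + 0.05·3 = 18.15.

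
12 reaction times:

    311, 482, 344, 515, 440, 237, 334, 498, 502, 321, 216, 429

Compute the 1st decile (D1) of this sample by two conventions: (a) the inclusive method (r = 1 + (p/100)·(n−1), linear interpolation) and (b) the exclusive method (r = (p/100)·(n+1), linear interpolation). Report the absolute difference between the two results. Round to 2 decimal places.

Sorted: 216, 237, 311, 321, 334, 344, 429, 440, 482, 498, 502, 515.
n = 12.
(a) r = 2.1; between ranks 2 (237) and 3 (311): 244.4.
(b) r = 1.3; between ranks 1 (216) and 2 (237): 222.3.
|244.4 − 222.3| = 22.1.

22.10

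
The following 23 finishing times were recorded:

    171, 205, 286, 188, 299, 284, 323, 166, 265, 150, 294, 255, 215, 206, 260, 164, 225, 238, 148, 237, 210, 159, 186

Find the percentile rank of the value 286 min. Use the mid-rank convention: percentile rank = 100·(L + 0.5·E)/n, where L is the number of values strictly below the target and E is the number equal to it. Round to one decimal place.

Sorted: 148, 150, 159, 164, 166, 171, 186, 188, 205, 206, 210, 215, 225, 237, 238, 255, 260, 265, 284, 286, 294, 299, 323.
Count below 286: L = 19; count equal: E = 1; n = 23.
Percentile rank = 100·(19 + 0.5·1)/23 = 100·19.5/23 = 84.78.

84.8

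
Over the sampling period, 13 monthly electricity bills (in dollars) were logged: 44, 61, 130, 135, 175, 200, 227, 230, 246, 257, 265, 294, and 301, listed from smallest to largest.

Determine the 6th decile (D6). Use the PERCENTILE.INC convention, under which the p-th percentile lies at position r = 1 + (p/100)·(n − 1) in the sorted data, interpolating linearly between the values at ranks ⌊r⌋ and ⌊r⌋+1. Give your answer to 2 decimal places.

n = 13.
r = 1 + (60/100)·(13 − 1) = 1 + 7.2 = 8.2.
Rank 8 is 230 and rank 9 is 246.
Interpolate: 230 + 0.2·(246 − 230) = 230 + 0.2·16 = 233.2.

233.20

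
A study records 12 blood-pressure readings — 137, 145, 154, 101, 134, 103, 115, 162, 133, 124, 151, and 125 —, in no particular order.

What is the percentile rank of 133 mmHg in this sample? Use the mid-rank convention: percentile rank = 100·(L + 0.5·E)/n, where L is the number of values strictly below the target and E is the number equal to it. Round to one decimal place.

45.8

Sorted: 101, 103, 115, 124, 125, 133, 134, 137, 145, 151, 154, 162.
Count below 133: L = 5; count equal: E = 1; n = 12.
Percentile rank = 100·(5 + 0.5·1)/12 = 100·5.5/12 = 45.83.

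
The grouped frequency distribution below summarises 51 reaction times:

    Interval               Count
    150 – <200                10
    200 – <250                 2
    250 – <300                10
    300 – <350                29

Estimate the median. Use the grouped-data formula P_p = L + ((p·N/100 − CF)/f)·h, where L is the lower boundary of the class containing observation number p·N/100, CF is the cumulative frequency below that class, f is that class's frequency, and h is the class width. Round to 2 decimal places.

N = 51; target position k = 50/100 · 51 = 25.5.
Cumulative frequencies: 10, 12, 22, 51.
Observation 25.5 falls in the class 300 – <350.
L = 300, CF = 22, f = 29, h = 50.
P50 = 300 + ((25.5 − 22)/29)·50 = 300 + 6.03448 = 306.034.

306.03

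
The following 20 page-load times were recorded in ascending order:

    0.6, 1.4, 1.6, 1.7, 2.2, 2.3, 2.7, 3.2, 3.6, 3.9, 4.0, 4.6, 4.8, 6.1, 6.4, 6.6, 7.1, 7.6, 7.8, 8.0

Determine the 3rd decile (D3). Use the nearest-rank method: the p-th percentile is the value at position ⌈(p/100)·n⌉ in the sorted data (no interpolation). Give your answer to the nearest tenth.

2.3

n = 20.
Position = ⌈30/100 · 20⌉ = ⌈6⌉ = 6.
The value at rank 6 is 2.3.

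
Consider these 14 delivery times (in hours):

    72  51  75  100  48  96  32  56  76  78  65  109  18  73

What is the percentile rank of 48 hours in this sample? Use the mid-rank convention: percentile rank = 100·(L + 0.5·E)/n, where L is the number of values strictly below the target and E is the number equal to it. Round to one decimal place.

17.9

Sorted: 18, 32, 48, 51, 56, 65, 72, 73, 75, 76, 78, 96, 100, 109.
Count below 48: L = 2; count equal: E = 1; n = 14.
Percentile rank = 100·(2 + 0.5·1)/14 = 100·2.5/14 = 17.86.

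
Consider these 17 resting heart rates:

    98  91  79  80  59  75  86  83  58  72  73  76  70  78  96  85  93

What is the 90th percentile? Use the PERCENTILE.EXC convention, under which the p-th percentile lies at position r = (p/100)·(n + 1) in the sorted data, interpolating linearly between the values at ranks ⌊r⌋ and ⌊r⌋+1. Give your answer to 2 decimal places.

96.40

Sorted: 58, 59, 70, 72, 73, 75, 76, 78, 79, 80, 83, 85, 86, 91, 93, 96, 98.
n = 17.
r = (90/100)·(17 + 1) = 16.2.
Rank 16 is 96 and rank 17 is 98.
Interpolate: 96 + 0.2·(98 − 96) = 96 + 0.2·2 = 96.4.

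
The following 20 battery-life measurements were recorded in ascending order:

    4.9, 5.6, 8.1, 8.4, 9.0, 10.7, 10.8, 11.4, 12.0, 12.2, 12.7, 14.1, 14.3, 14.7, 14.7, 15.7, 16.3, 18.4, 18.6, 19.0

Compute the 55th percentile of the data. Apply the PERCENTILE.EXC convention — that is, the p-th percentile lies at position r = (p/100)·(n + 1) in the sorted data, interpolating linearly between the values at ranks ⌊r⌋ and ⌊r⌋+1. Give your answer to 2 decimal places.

n = 20.
r = (55/100)·(20 + 1) = 11.55.
Rank 11 is 12.7 and rank 12 is 14.1.
Interpolate: 12.7 + 0.55·(14.1 − 12.7) = 12.7 + 0.55·1.4 = 13.47.

13.47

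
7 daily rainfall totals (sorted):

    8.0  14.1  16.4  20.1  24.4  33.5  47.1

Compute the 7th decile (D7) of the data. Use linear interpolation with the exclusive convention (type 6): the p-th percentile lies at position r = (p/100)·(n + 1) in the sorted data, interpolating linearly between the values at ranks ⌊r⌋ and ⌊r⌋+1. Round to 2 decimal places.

29.86

n = 7.
r = (70/100)·(7 + 1) = 5.6.
Rank 5 is 24.4 and rank 6 is 33.5.
Interpolate: 24.4 + 0.6·(33.5 − 24.4) = 24.4 + 0.6·9.1 = 29.86.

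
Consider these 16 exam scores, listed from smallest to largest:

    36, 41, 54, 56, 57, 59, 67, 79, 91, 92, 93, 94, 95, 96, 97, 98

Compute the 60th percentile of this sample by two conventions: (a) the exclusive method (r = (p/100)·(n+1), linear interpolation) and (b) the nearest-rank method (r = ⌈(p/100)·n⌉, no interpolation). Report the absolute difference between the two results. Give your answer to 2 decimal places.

n = 16.
(a) r = 10.2; between ranks 10 (92) and 11 (93): 92.2.
(b) the nearest-rank method: rank 10 → 92.
|92.2 − 92| = 0.2.

0.20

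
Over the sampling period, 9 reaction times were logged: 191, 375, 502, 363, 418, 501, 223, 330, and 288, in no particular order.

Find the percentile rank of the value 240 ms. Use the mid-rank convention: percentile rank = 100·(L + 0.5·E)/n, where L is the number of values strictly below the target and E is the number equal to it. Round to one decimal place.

Sorted: 191, 223, 288, 330, 363, 375, 418, 501, 502.
Count below 240: L = 2; count equal: E = 0; n = 9.
Percentile rank = 100·(2 + 0.5·0)/9 = 100·2/9 = 22.22.

22.2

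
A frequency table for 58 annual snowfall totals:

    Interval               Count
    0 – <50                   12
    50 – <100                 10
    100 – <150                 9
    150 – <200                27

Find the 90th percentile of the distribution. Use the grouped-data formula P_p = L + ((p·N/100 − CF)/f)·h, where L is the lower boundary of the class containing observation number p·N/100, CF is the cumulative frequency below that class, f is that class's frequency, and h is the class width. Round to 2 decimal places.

189.26

N = 58; target position k = 90/100 · 58 = 52.2.
Cumulative frequencies: 12, 22, 31, 58.
Observation 52.2 falls in the class 150 – <200.
L = 150, CF = 31, f = 27, h = 50.
P90 = 150 + ((52.2 − 31)/27)·50 = 150 + 39.2593 = 189.259.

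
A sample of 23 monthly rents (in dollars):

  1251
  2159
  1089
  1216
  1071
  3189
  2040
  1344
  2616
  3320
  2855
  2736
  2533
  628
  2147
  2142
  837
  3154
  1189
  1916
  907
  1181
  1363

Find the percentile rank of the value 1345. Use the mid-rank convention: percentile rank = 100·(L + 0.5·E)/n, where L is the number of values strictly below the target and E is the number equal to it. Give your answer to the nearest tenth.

Sorted: 628, 837, 907, 1071, 1089, 1181, 1189, 1216, 1251, 1344, 1363, 1916, 2040, 2142, 2147, 2159, 2533, 2616, 2736, 2855, 3154, 3189, 3320.
Count below 1345: L = 10; count equal: E = 0; n = 23.
Percentile rank = 100·(10 + 0.5·0)/23 = 100·10/23 = 43.48.

43.5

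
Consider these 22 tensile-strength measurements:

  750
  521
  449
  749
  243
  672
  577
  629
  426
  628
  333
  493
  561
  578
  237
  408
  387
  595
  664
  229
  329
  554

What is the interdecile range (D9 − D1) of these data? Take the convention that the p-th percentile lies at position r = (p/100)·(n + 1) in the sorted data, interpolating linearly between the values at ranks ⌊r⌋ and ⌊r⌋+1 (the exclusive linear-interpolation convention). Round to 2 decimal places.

487.10

Sorted: 229, 237, 243, 329, 333, 387, 408, 426, 449, 493, 521, 554, 561, 577, 578, 595, 628, 629, 664, 672, 749, 750.
n = 22.
P10: r = 2.3; ranks 2–3 are 237, 243; interpolating gives 238.8.
P90: r = 20.7; ranks 20–21 are 672, 749; interpolating gives 725.9.
Difference: 725.9 − 238.8 = 487.1.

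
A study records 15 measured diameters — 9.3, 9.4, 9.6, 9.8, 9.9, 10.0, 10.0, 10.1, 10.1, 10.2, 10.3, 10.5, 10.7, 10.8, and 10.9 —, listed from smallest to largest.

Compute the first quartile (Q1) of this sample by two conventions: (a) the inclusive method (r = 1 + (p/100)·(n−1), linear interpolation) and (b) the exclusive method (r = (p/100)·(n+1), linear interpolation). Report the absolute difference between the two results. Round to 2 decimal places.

n = 15.
(a) r = 4.5; between ranks 4 (9.8) and 5 (9.9): 9.85.
(b) r = 4 → value at rank 4 = 9.8.
|9.85 − 9.8| = 0.05.

0.05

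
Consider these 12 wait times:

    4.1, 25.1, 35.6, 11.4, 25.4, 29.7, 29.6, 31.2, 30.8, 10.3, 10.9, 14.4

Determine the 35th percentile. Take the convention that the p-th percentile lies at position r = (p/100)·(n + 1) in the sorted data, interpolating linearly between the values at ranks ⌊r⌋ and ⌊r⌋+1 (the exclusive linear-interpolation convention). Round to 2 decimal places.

Sorted: 4.1, 10.3, 10.9, 11.4, 14.4, 25.1, 25.4, 29.6, 29.7, 30.8, 31.2, 35.6.
n = 12.
r = (35/100)·(12 + 1) = 4.55.
Rank 4 is 11.4 and rank 5 is 14.4.
Interpolate: 11.4 + 0.55·(14.4 − 11.4) = 11.4 + 0.55·3 = 13.05.

13.05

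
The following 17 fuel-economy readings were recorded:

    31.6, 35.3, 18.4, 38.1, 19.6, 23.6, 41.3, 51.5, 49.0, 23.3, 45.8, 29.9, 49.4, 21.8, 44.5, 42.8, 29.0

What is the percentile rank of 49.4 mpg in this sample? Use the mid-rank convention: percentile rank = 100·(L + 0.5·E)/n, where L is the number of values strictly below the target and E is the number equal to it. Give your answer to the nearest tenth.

Sorted: 18.4, 19.6, 21.8, 23.3, 23.6, 29.0, 29.9, 31.6, 35.3, 38.1, 41.3, 42.8, 44.5, 45.8, 49.0, 49.4, 51.5.
Count below 49.4: L = 15; count equal: E = 1; n = 17.
Percentile rank = 100·(15 + 0.5·1)/17 = 100·15.5/17 = 91.18.

91.2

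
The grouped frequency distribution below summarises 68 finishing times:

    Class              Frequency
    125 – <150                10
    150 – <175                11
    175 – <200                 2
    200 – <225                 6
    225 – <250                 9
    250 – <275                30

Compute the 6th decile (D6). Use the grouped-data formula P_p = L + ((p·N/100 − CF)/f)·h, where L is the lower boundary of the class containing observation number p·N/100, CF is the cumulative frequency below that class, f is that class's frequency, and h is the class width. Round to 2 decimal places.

N = 68; target position k = 60/100 · 68 = 40.8.
Cumulative frequencies: 10, 21, 23, 29, 38, 68.
Observation 40.8 falls in the class 250 – <275.
L = 250, CF = 38, f = 30, h = 25.
P60 = 250 + ((40.8 − 38)/30)·25 = 250 + 2.33333 = 252.333.

252.33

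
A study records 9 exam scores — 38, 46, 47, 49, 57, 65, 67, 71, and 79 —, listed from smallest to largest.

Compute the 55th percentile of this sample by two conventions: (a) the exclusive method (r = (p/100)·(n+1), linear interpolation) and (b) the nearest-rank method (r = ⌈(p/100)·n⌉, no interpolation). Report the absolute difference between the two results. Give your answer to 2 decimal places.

n = 9.
(a) r = 5.5; between ranks 5 (57) and 6 (65): 61.
(b) the nearest-rank method: rank 5 → 57.
|61 − 57| = 4.

4.00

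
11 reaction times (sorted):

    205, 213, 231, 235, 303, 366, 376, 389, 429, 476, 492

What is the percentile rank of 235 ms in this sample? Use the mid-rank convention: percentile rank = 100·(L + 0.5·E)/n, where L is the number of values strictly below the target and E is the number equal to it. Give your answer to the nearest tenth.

Count below 235: L = 3; count equal: E = 1; n = 11.
Percentile rank = 100·(3 + 0.5·1)/11 = 100·3.5/11 = 31.82.

31.8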